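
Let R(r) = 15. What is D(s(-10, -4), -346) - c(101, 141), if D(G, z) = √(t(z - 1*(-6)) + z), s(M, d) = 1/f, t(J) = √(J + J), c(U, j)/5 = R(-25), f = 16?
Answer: -75 + √(-346 + 2*I*√170) ≈ -74.3 + 18.614*I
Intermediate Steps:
c(U, j) = 75 (c(U, j) = 5*15 = 75)
t(J) = √2*√J (t(J) = √(2*J) = √2*√J)
s(M, d) = 1/16
D(G, z) = √(z + √2*√(6 + z)) (D(G, z) = √(√2*√(z - 1*(-6)) + z) = √(√2*√(z + 6) + z) = √(√2*√(6 + z) + z) = √(z + √2*√(6 + z)))
D(s(-10, -4), -346) - c(101, 141) = √(-346 + √2*√(6 - 346)) - 1*75 = √(-346 + √2*√(-340)) - 75 = √(-346 + √2*(2*I*√85)) - 75 = √(-346 + 2*I*√170) - 75 = -75 + √(-346 + 2*I*√170)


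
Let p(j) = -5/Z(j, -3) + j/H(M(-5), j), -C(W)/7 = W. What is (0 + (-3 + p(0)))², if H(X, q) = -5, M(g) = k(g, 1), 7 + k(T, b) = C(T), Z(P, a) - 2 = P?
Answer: 121/4 ≈ 30.250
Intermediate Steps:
C(W) = -7*W
Z(P, a) = 2 + P
k(T, b) = -7 - 7*T
M(g) = -7 - 7*g
p(j) = -5/(2 + j) - j/5 (p(j) = -5/(2 + j) + j/(-5) = -5/(2 + j) + j*(-⅕) = -5/(2 + j) - j/5)
(0 + (-3 + p(0)))² = (0 + (-3 + (-5/(2 + 0) - ⅕*0)))² = (0 + (-3 + (-5/2 + 0)))² = (0 + (-3 - 5/2))² = (0 - 11/2)² = (-11/2)² = 121/4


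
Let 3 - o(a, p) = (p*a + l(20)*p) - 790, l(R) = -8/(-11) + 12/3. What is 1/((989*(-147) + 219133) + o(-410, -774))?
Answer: -11/2630519 ≈ -4.1817e-6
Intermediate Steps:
l(R) = 52/11 (l(R) = -8*(-1/11) + 12*(1/3) = 8/11 + 4 = 52/11)
o(a, p) = 793 - 52*p/11 - a*p (o(a, p) = 3 - ((p*a + 52*p/11) - 790) = 3 - ((a*p + 52*p/11) - 790) = 3 - ((52*p/11 + a*p) - 790) = 3 - (-790 + 52*p/11 + a*p) = 3 + (790 - 52*p/11 - a*p) = 793 - 52*p/11 - a*p)
1/((989*(-147) + 219133) + o(-410, -774)) = 1/((989*(-147) + 219133) + (793 - 52/11*(-774) - 1*(-410)*(-774))) = 1/((-145383 + 219133) + (793 + 40248/11 - 317340)) = 1/(73750 - 3441769/11) = 1/(-2630519/11) = -11/2630519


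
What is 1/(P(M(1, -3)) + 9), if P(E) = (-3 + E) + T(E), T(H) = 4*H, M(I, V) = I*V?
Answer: -1/9 ≈ -0.11111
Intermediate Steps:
P(E) = -3 + 5*E (P(E) = (-3 + E) + 4*E = -3 + 5*E)
1/(P(M(1, -3)) + 9) = 1/((-3 + 5*(1*(-3))) + 9) = 1/((-3 + 5*(-3)) + 9) = 1/((-3 - 15) + 9) = 1/(-18 + 9) = 1/(-9) = -1/9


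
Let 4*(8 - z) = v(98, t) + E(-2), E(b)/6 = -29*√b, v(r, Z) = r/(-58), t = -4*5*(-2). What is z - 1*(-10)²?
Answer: -10623/116 + 87*I*√2/2 ≈ -91.578 + 61.518*I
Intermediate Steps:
t = 40 (t = -20*(-2) = 40)
v(r, Z) = -r/58 (v(r, Z) = r*(-1/58) = -r/58)
E(b) = -174*√b (E(b) = 6*(-29*√b) = -174*√b)
z = 977/116 + 87*I*√2/2 (z = 8 - (-1/58*98 - 174*I*√2)/4 = 8 - (-49/29 - 174*I*√2)/4 = 8 + (49/116 + 87*I*√2/2) = 977/116 + 87*I*√2/2 ≈ 8.4224 + 61.518*I)
z - 1*(-10)² = (977/116 + 87*I*√2/2) - 1*(-10)² = (977/116 + 87*I*√2/2) - 1*100 = (977/116 + 87*I*√2/2) - 100 = -10623/116 + 87*I*√2/2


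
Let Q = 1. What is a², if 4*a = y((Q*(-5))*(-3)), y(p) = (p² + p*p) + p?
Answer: 216225/16 ≈ 13514.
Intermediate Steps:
y(p) = p + 2*p² (y(p) = (p² + p²) + p = 2*p² + p = p + 2*p²)
a = 465/4 (a = (((1*(-5))*(-3))*(1 + 2*((1*(-5))*(-3))))/4 = ((-5*(-3))*(1 + 2*(-5*(-3))))/4 = (15*(1 + 2*15))/4 = (15*(1 + 30))/4 = (15*31)/4 = (¼)*465 = 465/4 ≈ 116.25)
a² = (465/4)² = 216225/16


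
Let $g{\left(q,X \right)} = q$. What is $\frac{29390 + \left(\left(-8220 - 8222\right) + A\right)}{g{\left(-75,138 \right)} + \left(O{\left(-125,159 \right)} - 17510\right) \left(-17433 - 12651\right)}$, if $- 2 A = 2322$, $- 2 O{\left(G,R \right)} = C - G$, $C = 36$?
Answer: $\frac{3929}{176397509} \approx 2.2274 \cdot 10^{-5}$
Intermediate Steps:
$O{\left(G,R \right)} = -18 + \frac{G}{2}$ ($O{\left(G,R \right)} = - \frac{36 - G}{2} = -18 + \frac{G}{2}$)
$A = -1161$ ($A = \left(- \frac{1}{2}\right) 2322 = -1161$)
$\frac{29390 + \left(\left(-8220 - 8222\right) + A\right)}{g{\left(-75,138 \right)} + \left(O{\left(-125,159 \right)} - 17510\right) \left(-17433 - 12651\right)} = \frac{29390 - 17603}{-75 + \left(\left(-18 + \frac{1}{2} \left(-125\right)\right) - 17510\right) \left(-17433 - 12651\right)} = \frac{29390 - 17603}{-75 + \left(\left(-18 - \frac{125}{2}\right) - 17510\right) \left(-30084\right)} = \frac{29390 - 17603}{-75 + \left(- \frac{161}{2} - 17510\right) \left(-30084\right)} = \frac{11787}{-75 - -529192602} = \frac{11787}{-75 + 529192602} = \frac{11787}{529192527} = 11787 \cdot \frac{1}{529192527} = \frac{3929}{176397509}$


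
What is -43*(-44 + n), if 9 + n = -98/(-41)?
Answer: 89225/41 ≈ 2176.2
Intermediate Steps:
n = -271/41 (n = -9 - 98/(-41) = -9 - 98*(-1/41) = -9 + 98/41 = -271/41 ≈ -6.6098)
-43*(-44 + n) = -43*(-44 - 271/41) = -43*(-2075/41) = 89225/41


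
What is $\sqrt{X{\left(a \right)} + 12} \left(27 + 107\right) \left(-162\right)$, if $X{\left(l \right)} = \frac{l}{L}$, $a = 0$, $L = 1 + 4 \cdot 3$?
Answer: $- 43416 \sqrt{3} \approx -75199.0$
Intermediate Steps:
$L = 13$ ($L = 1 + 12 = 13$)
$X{\left(l \right)} = \frac{l}{13}$
$\sqrt{X{\left(a \right)} + 12} \left(27 + 107\right) \left(-162\right) = \sqrt{\frac{1}{13} \cdot 0 + 12} \left(27 + 107\right) \left(-162\right) = \sqrt{0 + 12} \cdot 134 \left(-162\right) = \sqrt{12} \cdot 134 \left(-162\right) = 2 \sqrt{3} \cdot 134 \left(-162\right) = 268 \sqrt{3} \left(-162\right) = - 43416 \sqrt{3}$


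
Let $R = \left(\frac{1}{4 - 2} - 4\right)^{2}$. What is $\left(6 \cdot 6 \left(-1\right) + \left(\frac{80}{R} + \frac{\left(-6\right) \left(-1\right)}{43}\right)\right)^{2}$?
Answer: $\frac{3818992804}{4439449} \approx 860.24$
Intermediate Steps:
$R = \frac{49}{4}$ ($R = \left(\frac{1}{2} - 4\right)^{2} = \left(- \frac{7}{2}\right)^{2} = \frac{49}{4} \approx 12.25$)
$\left(6 \cdot 6 \left(-1\right) + \left(\frac{80}{R} + \frac{\left(-6\right) \left(-1\right)}{43}\right)\right)^{2} = \left(6 \cdot 6 \left(-1\right) + \left(\frac{80}{\frac{49}{4}} + \frac{\left(-6\right) \left(-1\right)}{43}\right)\right)^{2} = \left(36 \left(-1\right) + \left(80 \cdot \frac{4}{49} + 6 \cdot \frac{1}{43}\right)\right)^{2} = \left(-36 + \left(\frac{320}{49} + \frac{6}{43}\right)\right)^{2} = \left(-36 + \frac{14054}{2107}\right)^{2} = \left(- \frac{61798}{2107}\right)^{2} = \frac{3818992804}{4439449}$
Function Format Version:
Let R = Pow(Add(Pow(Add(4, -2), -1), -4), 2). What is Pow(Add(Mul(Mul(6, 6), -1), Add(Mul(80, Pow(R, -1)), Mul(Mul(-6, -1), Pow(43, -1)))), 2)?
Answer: Rational(3818992804, 4439449) ≈ 860.24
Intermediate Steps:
R = Rational(49, 4) (R = Pow(Add(Pow(2, -1), -4), 2) = Pow(Add(Rational(1, 2), -4), 2) = Pow(Rational(-7, 2), 2) = Rational(49, 4) ≈ 12.250)
Pow(Add(Mul(Mul(6, 6), -1), Add(Mul(80, Pow(R, -1)), Mul(Mul(-6, -1), Pow(43, -1)))), 2) = Pow(Add(Mul(Mul(6, 6), -1), Add(Mul(80, Pow(Rational(49, 4), -1)), Mul(Mul(-6, -1), Pow(43, -1)))), 2) = Pow(Add(Mul(36, -1), Add(Mul(80, Rational(4, 49)), Mul(6, Rational(1, 43)))), 2) = Pow(Add(-36, Add(Rational(320, 49), Rational(6, 43))), 2) = Pow(Add(-36, Rational(14054, 2107)), 2) = Pow(Rational(-61798, 2107), 2) = Rational(3818992804, 4439449)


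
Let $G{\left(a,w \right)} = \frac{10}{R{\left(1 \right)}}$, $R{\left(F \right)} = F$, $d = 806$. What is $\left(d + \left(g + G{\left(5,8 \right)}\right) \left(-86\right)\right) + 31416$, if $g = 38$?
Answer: $28094$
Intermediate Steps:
$G{\left(a,w \right)} = 10$ ($G{\left(a,w \right)} = \frac{10}{1} = 10 \cdot 1 = 10$)
$\left(d + \left(g + G{\left(5,8 \right)}\right) \left(-86\right)\right) + 31416 = \left(806 + \left(38 + 10\right) \left(-86\right)\right) + 31416 = \left(806 + 48 \left(-86\right)\right) + 31416 = \left(806 - 4128\right) + 31416 = -3322 + 31416 = 28094$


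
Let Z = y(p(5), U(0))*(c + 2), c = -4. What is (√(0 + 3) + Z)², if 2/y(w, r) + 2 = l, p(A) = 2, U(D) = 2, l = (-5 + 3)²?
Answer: (-2 + √3)² ≈ 0.071797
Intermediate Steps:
l = 4 (l = (-2)² = 4)
y(w, r) = 1 (y(w, r) = 2/(-2 + 4) = 2/2 = 2*(½) = 1)
Z = -2 (Z = 1*(-4 + 2) = 1*(-2) = -2)
(√(0 + 3) + Z)² = (√(0 + 3) - 2)² = (√3 - 2)² = (-2 + √3)²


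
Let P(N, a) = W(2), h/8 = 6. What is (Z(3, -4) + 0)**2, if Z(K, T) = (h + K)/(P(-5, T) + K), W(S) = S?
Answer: 2601/25 ≈ 104.04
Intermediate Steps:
h = 48 (h = 8*6 = 48)
P(N, a) = 2
Z(K, T) = (48 + K)/(2 + K)
(Z(3, -4) + 0)**2 = ((48 + 3)/(2 + 3) + 0)**2 = (51/5 + 0)**2 = (51/5)**2 = 2601/25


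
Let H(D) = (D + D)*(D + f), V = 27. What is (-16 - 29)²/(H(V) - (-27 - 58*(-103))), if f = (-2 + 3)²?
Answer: -405/887 ≈ -0.45660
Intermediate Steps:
f = 1 (f = 1² = 1)
H(D) = 2*D*(1 + D) (H(D) = (D + D)*(D + 1) = (2*D)*(1 + D) = 2*D*(1 + D))
(-16 - 29)²/(H(V) - (-27 - 58*(-103))) = (-16 - 29)²/(2*27*(1 + 27) - (-27 - 58*(-103))) = (-45)²/(2*27*28 - (-27 + 5974)) = 2025/(1512 - 1*5947) = 2025/(1512 - 5947) = 2025/(-4435) = 2025*(-1/4435) = -405/887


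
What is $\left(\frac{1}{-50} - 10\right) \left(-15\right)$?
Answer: $\frac{1503}{10} \approx 150.3$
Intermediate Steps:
$\left(\frac{1}{-50} - 10\right) \left(-15\right) = \left(- \frac{1}{50} - 10\right) \left(-15\right) = \left(- \frac{501}{50}\right) \left(-15\right) = \frac{1503}{10}$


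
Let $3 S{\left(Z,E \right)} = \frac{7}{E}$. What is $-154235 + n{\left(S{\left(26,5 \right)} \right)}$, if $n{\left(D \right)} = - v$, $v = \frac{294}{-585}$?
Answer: $- \frac{30075727}{195} \approx -1.5423 \cdot 10^{5}$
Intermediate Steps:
$v = - \frac{98}{195}$ ($v = 294 \left(- \frac{1}{585}\right) = - \frac{98}{195} \approx -0.50256$)
$S{\left(Z,E \right)} = \frac{7}{3 E}$ ($S{\left(Z,E \right)} = \frac{7 \frac{1}{E}}{3} = \frac{7}{3 E}$)
$n{\left(D \right)} = \frac{98}{195}$ ($n{\left(D \right)} = \left(-1\right) \left(- \frac{98}{195}\right) = \frac{98}{195}$)
$-154235 + n{\left(S{\left(26,5 \right)} \right)} = -154235 + \frac{98}{195} = - \frac{30075727}{195}$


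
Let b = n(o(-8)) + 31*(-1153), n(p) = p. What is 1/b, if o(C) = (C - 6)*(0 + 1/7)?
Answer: -1/35745 ≈ -2.7976e-5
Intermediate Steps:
o(C) = -6/7 + C/7 (o(C) = (-6 + C)*(0 + 1*(⅐)) = (-6 + C)*(0 + ⅐) = (-6 + C)*(⅐) = -6/7 + C/7)
b = -35745 (b = (-6/7 + (⅐)*(-8)) + 31*(-1153) = (-6/7 - 8/7) - 35743 = -2 - 35743 = -35745)
1/b = 1/(-35745) = -1/35745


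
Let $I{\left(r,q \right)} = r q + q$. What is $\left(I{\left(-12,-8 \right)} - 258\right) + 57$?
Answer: $-113$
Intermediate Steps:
$I{\left(r,q \right)} = q + q r$ ($I{\left(r,q \right)} = q r + q = q + q r$)
$\left(I{\left(-12,-8 \right)} - 258\right) + 57 = \left(- 8 \left(1 - 12\right) - 258\right) + 57 = \left(\left(-8\right) \left(-11\right) - 258\right) + 57 = \left(88 - 258\right) + 57 = -170 + 57 = -113$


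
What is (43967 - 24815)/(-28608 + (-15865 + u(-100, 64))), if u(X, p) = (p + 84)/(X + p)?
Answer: -86184/200147 ≈ -0.43060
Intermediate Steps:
u(X, p) = (84 + p)/(X + p)
(43967 - 24815)/(-28608 + (-15865 + u(-100, 64))) = (43967 - 24815)/(-28608 + (-15865 + (84 + 64)/(-100 + 64))) = 19152/(-28608 + (-15865 + 148/(-36))) = 19152/(-28608 + (-15865 - 1/36*148)) = 19152/(-28608 + (-15865 - 37/9)) = 19152/(-28608 - 142822/9) = 19152/(-400294/9) = 19152*(-9/400294) = -86184/200147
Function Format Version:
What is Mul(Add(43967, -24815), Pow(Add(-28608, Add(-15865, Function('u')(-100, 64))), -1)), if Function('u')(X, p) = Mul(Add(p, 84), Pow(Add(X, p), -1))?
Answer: Rational(-86184, 200147) ≈ -0.43060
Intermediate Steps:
Function('u')(X, p) = Mul(Pow(Add(X, p), -1), Add(84, p)) (Function('u')(X, p) = Mul(Add(84, p), Pow(Add(X, p), -1)) = Mul(Pow(Add(X, p), -1), Add(84, p)))
Mul(Add(43967, -24815), Pow(Add(-28608, Add(-15865, Function('u')(-100, 64))), -1)) = Mul(Add(43967, -24815), Pow(Add(-28608, Add(-15865, Mul(Pow(Add(-100, 64), -1), Add(84, 64)))), -1)) = Mul(19152, Pow(Add(-28608, Add(-15865, Mul(Pow(-36, -1), 148))), -1)) = Mul(19152, Pow(Add(-28608, Add(-15865, Mul(Rational(-1, 36), 148))), -1)) = Mul(19152, Pow(Add(-28608, Add(-15865, Rational(-37, 9))), -1)) = Mul(19152, Pow(Add(-28608, Rational(-142822, 9)), -1)) = Mul(19152, Pow(Rational(-400294, 9), -1)) = Mul(19152, Rational(-9, 400294)) = Rational(-86184, 200147)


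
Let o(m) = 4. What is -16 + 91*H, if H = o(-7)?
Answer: 348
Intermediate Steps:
H = 4
-16 + 91*H = -16 + 91*4 = -16 + 364 = 348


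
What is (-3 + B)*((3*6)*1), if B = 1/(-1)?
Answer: -72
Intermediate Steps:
B = -1
(-3 + B)*((3*6)*1) = (-3 - 1)*((3*6)*1) = -72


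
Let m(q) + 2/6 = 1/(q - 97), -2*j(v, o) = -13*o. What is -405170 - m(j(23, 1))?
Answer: -220007123/543 ≈ -4.0517e+5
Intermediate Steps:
j(v, o) = 13*o/2 (j(v, o) = -(-13)*o/2 = 13*o/2)
m(q) = -⅓ + 1/(-97 + q) (m(q) = -⅓ + 1/(q - 97) = -⅓ + 1/(-97 + q))
-405170 - m(j(23, 1)) = -405170 - (100 - 13/2)/(3*(-97 + (13/2)*1)) = -405170 - (100 - 1*13/2)/(3*(-97 + 13/2)) = -405170 - (100 - 13/2)/(3*(-181/2)) = -405170 - (-2)*187/(3*181*2) = -405170 - 1*(-187/543) = -405170 + 187/543 = -220007123/543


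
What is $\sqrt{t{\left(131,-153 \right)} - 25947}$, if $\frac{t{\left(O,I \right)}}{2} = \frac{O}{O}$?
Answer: $i \sqrt{25945} \approx 161.07 i$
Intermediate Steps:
$t{\left(O,I \right)} = 2$ ($t{\left(O,I \right)} = 2 \frac{O}{O} = 2 \cdot 1 = 2$)
$\sqrt{t{\left(131,-153 \right)} - 25947} = \sqrt{2 - 25947} = \sqrt{-25945} = i \sqrt{25945}$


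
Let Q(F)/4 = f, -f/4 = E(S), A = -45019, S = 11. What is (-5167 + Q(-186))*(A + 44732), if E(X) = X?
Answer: 1533441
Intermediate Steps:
f = -44 (f = -4*11 = -44)
Q(F) = -176 (Q(F) = 4*(-44) = -176)
(-5167 + Q(-186))*(A + 44732) = (-5167 - 176)*(-45019 + 44732) = -5343*(-287) = 1533441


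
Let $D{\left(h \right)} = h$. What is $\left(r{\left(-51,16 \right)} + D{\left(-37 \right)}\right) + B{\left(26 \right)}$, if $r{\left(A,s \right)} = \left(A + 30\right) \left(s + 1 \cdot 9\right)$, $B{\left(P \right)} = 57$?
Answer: $-505$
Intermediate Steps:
$r{\left(A,s \right)} = \left(9 + s\right) \left(30 + A\right)$ ($r{\left(A,s \right)} = \left(30 + A\right) \left(s + 9\right) = \left(30 + A\right) \left(9 + s\right) = \left(9 + s\right) \left(30 + A\right)$)
$\left(r{\left(-51,16 \right)} + D{\left(-37 \right)}\right) + B{\left(26 \right)} = \left(\left(270 + 9 \left(-51\right) + 30 \cdot 16 - 816\right) - 37\right) + 57 = \left(\left(270 - 459 + 480 - 816\right) - 37\right) + 57 = \left(-525 - 37\right) + 57 = -562 + 57 = -505$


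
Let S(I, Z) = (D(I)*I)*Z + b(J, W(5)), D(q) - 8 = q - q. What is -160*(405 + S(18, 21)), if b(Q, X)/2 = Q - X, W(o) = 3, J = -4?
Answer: -546400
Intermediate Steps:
b(Q, X) = -2*X + 2*Q (b(Q, X) = 2*(Q - X) = -2*X + 2*Q)
D(q) = 8 (D(q) = 8 + (q - q) = 8 + 0 = 8)
S(I, Z) = -14 + 8*I*Z (S(I, Z) = (8*I)*Z + (-2*3 + 2*(-4)) = 8*I*Z + (-6 - 8) = 8*I*Z - 14 = -14 + 8*I*Z)
-160*(405 + S(18, 21)) = -160*(405 + (-14 + 8*18*21)) = -160*(405 + (-14 + 3024)) = -160*(405 + 3010) = -160*3415 = -546400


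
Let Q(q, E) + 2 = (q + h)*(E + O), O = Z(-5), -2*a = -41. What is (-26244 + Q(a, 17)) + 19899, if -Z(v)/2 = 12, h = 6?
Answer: -13065/2 ≈ -6532.5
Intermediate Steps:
a = 41/2 (a = -½*(-41) = 41/2 ≈ 20.500)
Z(v) = -24 (Z(v) = -2*12 = -24)
O = -24
Q(q, E) = -2 + (-24 + E)*(6 + q) (Q(q, E) = -2 + (q + 6)*(E - 24) = -2 + (6 + q)*(-24 + E) = -2 + (-24 + E)*(6 + q))
(-26244 + Q(a, 17)) + 19899 = (-26244 + (-146 - 24*41/2 + 6*17 + 17*(41/2))) + 19899 = (-26244 + (-146 - 492 + 102 + 697/2)) + 19899 = (-26244 - 375/2) + 19899 = -52863/2 + 19899 = -13065/2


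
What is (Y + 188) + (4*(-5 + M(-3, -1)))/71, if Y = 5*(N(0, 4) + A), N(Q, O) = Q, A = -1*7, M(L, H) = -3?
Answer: 10831/71 ≈ 152.55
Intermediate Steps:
A = -7
Y = -35 (Y = 5*(0 - 7) = 5*(-7) = -35)
(Y + 188) + (4*(-5 + M(-3, -1)))/71 = (-35 + 188) + (4*(-5 - 3))/71 = 153 + (4*(-8))*(1/71) = 153 - 32*1/71 = 153 - 32/71 = 10831/71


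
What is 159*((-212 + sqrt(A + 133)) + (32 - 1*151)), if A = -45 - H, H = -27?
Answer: -52629 + 159*sqrt(115) ≈ -50924.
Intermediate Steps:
A = -18 (A = -45 - 1*(-27) = -45 + 27 = -18)
159*((-212 + sqrt(A + 133)) + (32 - 1*151)) = 159*((-212 + sqrt(-18 + 133)) + (32 - 1*151)) = 159*((-212 + sqrt(115)) + (32 - 151)) = 159*((-212 + sqrt(115)) - 119) = 159*(-331 + sqrt(115)) = -52629 + 159*sqrt(115)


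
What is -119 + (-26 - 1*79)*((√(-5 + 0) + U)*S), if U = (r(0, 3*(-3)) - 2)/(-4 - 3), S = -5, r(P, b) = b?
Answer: 706 + 525*I*√5 ≈ 706.0 + 1173.9*I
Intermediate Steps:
U = 11/7 (U = (3*(-3) - 2)/(-4 - 3) = (-9 - 2)/(-7) = -11*(-⅐) = 11/7 ≈ 1.5714)
-119 + (-26 - 1*79)*((√(-5 + 0) + U)*S) = -119 + (-26 - 1*79)*((√(-5 + 0) + 11/7)*(-5)) = -119 + (-26 - 79)*((√(-5) + 11/7)*(-5)) = -119 - 105*(I*√5 + 11/7)*(-5) = -119 - 105*(11/7 + I*√5)*(-5) = -119 - 105*(-55/7 - 5*I*√5) = -119 + (825 + 525*I*√5) = 706 + 525*I*√5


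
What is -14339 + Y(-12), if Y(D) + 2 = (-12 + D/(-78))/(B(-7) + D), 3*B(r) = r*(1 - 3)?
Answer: -186412/13 ≈ -14339.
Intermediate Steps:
B(r) = -2*r/3 (B(r) = (r*(1 - 3))/3 = (r*(-2))/3 = (-2*r)/3 = -2*r/3)
Y(D) = -2 + (-12 - D/78)/(14/3 + D) (Y(D) = -2 + (-12 + D/(-78))/(-2/3*(-7) + D) = -2 + (-12 + D*(-1/78))/(14/3 + D) = -2 + (-12 - D/78)/(14/3 + D))
-14339 + Y(-12) = -14339 + (-1664 - 157*(-12))/(26*(14 + 3*(-12))) = -14339 + (-1664 + 1884)/(26*(14 - 36)) = -14339 + (1/26)*220/(-22) = -14339 + (1/26)*(-1/22)*220 = -14339 - 5/13 = -186412/13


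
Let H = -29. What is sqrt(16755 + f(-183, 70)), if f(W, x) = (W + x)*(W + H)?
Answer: sqrt(40711) ≈ 201.77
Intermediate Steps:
f(W, x) = (-29 + W)*(W + x) (f(W, x) = (W + x)*(W - 29) = (W + x)*(-29 + W) = (-29 + W)*(W + x))
sqrt(16755 + f(-183, 70)) = sqrt(16755 + ((-183)**2 - 29*(-183) - 29*70 - 183*70)) = sqrt(16755 + (33489 + 5307 - 2030 - 12810)) = sqrt(16755 + 23956) = sqrt(40711)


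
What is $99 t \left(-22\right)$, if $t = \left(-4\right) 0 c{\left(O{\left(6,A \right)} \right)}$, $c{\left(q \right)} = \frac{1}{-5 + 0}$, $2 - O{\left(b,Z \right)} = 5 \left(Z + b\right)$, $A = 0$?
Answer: $0$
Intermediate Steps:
$O{\left(b,Z \right)} = 2 - 5 Z - 5 b$ ($O{\left(b,Z \right)} = 2 - 5 \left(Z + b\right) = 2 - \left(5 Z + 5 b\right) = 2 - 5 Z - 5 b$)
$c{\left(q \right)} = - \frac{1}{5}$ ($c{\left(q \right)} = \frac{1}{-5} = - \frac{1}{5}$)
$t = 0$ ($t = \left(-4\right) 0 \left(- \frac{1}{5}\right) = 0 \left(- \frac{1}{5}\right) = 0$)
$99 t \left(-22\right) = 99 \cdot 0 \left(-22\right) = 0 \left(-22\right) = 0$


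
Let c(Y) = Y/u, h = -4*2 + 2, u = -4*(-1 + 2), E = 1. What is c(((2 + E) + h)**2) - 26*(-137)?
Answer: 14239/4 ≈ 3559.8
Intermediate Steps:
u = -4 (u = -4*1 = -4)
h = -6 (h = -8 + 2 = -6)
c(Y) = -Y/4 (c(Y) = Y/(-4) = Y*(-1/4) = -Y/4)
c(((2 + E) + h)**2) - 26*(-137) = -((2 + 1) - 6)**2/4 - 26*(-137) = -(3 - 6)**2/4 + 3562 = -1/4*(-3)**2 + 3562 = -1/4*9 + 3562 = -9/4 + 3562 = 14239/4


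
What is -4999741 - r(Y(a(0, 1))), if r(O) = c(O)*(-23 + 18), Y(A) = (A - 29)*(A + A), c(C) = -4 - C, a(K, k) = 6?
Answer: -4998381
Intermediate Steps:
Y(A) = 2*A*(-29 + A) (Y(A) = (-29 + A)*(2*A) = 2*A*(-29 + A))
r(O) = 20 + 5*O (r(O) = (-4 - O)*(-23 + 18) = (-4 - O)*(-5) = 20 + 5*O)
-4999741 - r(Y(a(0, 1))) = -4999741 - (20 + 5*(2*6*(-29 + 6))) = -4999741 - (20 + 5*(2*6*(-23))) = -4999741 - (20 + 5*(-276)) = -4999741 - (20 - 1380) = -4999741 - 1*(-1360) = -4999741 + 1360 = -4998381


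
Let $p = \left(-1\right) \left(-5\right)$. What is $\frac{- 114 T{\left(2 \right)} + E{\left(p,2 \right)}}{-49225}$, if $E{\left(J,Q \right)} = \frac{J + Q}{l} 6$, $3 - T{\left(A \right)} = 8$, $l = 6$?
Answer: $- \frac{577}{49225} \approx -0.011722$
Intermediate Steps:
$T{\left(A \right)} = -5$ ($T{\left(A \right)} = 3 - 8 = -5$)
$p = 5$
$E{\left(J,Q \right)} = J + Q$ ($E{\left(J,Q \right)} = \frac{J + Q}{6} \cdot 6 = \left(J + Q\right) \frac{1}{6} \cdot 6 = \left(\frac{J}{6} + \frac{Q}{6}\right) 6 = J + Q$)
$\frac{- 114 T{\left(2 \right)} + E{\left(p,2 \right)}}{-49225} = \frac{\left(-114\right) \left(-5\right) + \left(5 + 2\right)}{-49225} = \left(570 + 7\right) \left(- \frac{1}{49225}\right) = 577 \left(- \frac{1}{49225}\right) = - \frac{577}{49225}$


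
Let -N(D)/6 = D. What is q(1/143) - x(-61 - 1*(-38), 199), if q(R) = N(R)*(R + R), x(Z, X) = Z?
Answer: 470315/20449 ≈ 22.999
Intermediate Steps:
N(D) = -6*D
q(R) = -12*R² (q(R) = (-6*R)*(R + R) = (-6*R)*(2*R) = -12*R²)
q(1/143) - x(-61 - 1*(-38), 199) = -12*(1/143)² - (-61 - 1*(-38)) = -12*(1/143)² - (-61 + 38) = -12*1/20449 - 1*(-23) = -12/20449 + 23 = 470315/20449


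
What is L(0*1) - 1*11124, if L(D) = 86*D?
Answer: -11124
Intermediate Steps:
L(0*1) - 1*11124 = 86*(0*1) - 1*11124 = 86*0 - 11124 = 0 - 11124 = -11124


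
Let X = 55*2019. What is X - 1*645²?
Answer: -304980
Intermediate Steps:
X = 111045
X - 1*645² = 111045 - 1*645² = 111045 - 1*416025 = 111045 - 416025 = -304980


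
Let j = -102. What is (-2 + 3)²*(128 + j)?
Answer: 26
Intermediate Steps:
(-2 + 3)²*(128 + j) = (-2 + 3)²*(128 - 102) = 1²*26 = 1*26 = 26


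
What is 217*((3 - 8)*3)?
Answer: -3255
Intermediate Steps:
217*((3 - 8)*3) = 217*(-5*3) = 217*(-15) = -3255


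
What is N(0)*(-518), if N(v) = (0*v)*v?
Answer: 0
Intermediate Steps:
N(v) = 0 (N(v) = 0*v = 0)
N(0)*(-518) = 0*(-518) = 0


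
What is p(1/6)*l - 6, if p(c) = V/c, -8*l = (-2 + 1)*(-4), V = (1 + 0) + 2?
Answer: -15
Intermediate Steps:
V = 3 (V = 1 + 2 = 3)
l = -½ (l = -(-2 + 1)*(-4)/8 = -(-1)*(-4)/8 = -⅛*4 = -½ ≈ -0.50000)
p(c) = 3/c
p(1/6)*l - 6 = (3/((1/6)))*(-½) - 6 = (3/((1*(⅙))))*(-½) - 6 = (3/(⅙))*(-½) - 6 = (3*6)*(-½) - 6 = 18*(-½) - 6 = -9 - 6 = -15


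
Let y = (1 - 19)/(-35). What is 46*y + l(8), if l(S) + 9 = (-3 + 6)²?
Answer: 828/35 ≈ 23.657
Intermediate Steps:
l(S) = 0 (l(S) = -9 + (-3 + 6)² = -9 + 3² = -9 + 9 = 0)
y = 18/35 (y = -18*(-1/35) = 18/35 ≈ 0.51429)
46*y + l(8) = 46*(18/35) + 0 = 828/35 + 0 = 828/35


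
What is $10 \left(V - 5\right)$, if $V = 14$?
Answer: $90$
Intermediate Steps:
$10 \left(V - 5\right) = 10 \left(14 - 5\right) = 10 \cdot 9 = 90$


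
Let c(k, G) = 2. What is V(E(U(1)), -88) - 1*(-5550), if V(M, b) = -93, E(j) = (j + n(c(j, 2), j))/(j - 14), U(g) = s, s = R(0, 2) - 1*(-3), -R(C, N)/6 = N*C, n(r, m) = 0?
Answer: 5457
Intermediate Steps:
R(C, N) = -6*C*N (R(C, N) = -6*N*C = -6*C*N)
s = 3 (s = -6*0*2 - 1*(-3) = 0 + 3 = 3)
U(g) = 3
E(j) = j/(-14 + j) (E(j) = (j + 0)/(j - 14) = j/(-14 + j))
V(E(U(1)), -88) - 1*(-5550) = -93 - 1*(-5550) = -93 + 5550 = 5457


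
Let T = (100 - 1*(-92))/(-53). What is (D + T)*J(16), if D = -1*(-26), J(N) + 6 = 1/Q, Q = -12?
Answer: -43289/318 ≈ -136.13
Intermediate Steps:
J(N) = -73/12 (J(N) = -6 + 1/(-12) = -6 - 1/12 = -73/12)
D = 26
T = -192/53 (T = (100 + 92)*(-1/53) = 192*(-1/53) = -192/53 ≈ -3.6226)
(D + T)*J(16) = (26 - 192/53)*(-73/12) = (1186/53)*(-73/12) = -43289/318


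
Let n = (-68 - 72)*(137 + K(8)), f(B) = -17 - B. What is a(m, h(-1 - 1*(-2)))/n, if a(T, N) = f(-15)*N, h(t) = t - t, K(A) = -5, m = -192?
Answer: 0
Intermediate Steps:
h(t) = 0
n = -18480 (n = (-68 - 72)*(137 - 5) = -140*132 = -18480)
a(T, N) = -2*N (a(T, N) = (-17 - 1*(-15))*N = (-17 + 15)*N = -2*N)
a(m, h(-1 - 1*(-2)))/n = -2*0/(-18480) = 0*(-1/18480) = 0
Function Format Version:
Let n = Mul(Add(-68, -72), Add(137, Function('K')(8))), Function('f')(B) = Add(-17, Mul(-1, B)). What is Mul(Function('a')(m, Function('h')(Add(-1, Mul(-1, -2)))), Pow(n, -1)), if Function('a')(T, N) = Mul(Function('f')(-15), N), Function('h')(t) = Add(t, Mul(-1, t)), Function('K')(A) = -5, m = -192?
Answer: 0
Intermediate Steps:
Function('h')(t) = 0
n = -18480 (n = Mul(Add(-68, -72), Add(137, -5)) = Mul(-140, 132) = -18480)
Function('a')(T, N) = Mul(-2, N) (Function('a')(T, N) = Mul(Add(-17, Mul(-1, -15)), N) = Mul(Add(-17, 15), N) = Mul(-2, N))
Mul(Function('a')(m, Function('h')(Add(-1, Mul(-1, -2)))), Pow(n, -1)) = Mul(Mul(-2, 0), Pow(-18480, -1)) = Mul(0, Rational(-1, 18480)) = 0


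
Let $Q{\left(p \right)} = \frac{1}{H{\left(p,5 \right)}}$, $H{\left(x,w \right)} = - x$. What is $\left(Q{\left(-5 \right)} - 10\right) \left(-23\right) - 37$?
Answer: $\frac{942}{5} \approx 188.4$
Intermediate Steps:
$Q{\left(p \right)} = - \frac{1}{p}$ ($Q{\left(p \right)} = \frac{1}{\left(-1\right) p} = - \frac{1}{p}$)
$\left(Q{\left(-5 \right)} - 10\right) \left(-23\right) - 37 = \left(- \frac{1}{-5} - 10\right) \left(-23\right) - 37 = \left(\left(-1\right) \left(- \frac{1}{5}\right) - 10\right) \left(-23\right) - 37 = \left(\frac{1}{5} - 10\right) \left(-23\right) - 37 = \left(- \frac{49}{5}\right) \left(-23\right) - 37 = \frac{1127}{5} - 37 = \frac{942}{5}$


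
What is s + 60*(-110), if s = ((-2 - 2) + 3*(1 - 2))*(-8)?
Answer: -6544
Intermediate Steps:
s = 56 (s = (-4 + 3*(-1))*(-8) = (-4 - 3)*(-8) = -7*(-8) = 56)
s + 60*(-110) = 56 + 60*(-110) = 56 - 6600 = -6544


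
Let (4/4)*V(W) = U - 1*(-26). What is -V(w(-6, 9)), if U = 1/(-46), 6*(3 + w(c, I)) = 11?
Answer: -1195/46 ≈ -25.978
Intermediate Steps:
w(c, I) = -7/6 (w(c, I) = -3 + (⅙)*11 = -3 + 11/6 = -7/6)
U = -1/46 ≈ -0.021739
V(W) = 1195/46 (V(W) = -1/46 - 1*(-26) = -1/46 + 26 = 1195/46)
-V(w(-6, 9)) = -1*1195/46 = -1195/46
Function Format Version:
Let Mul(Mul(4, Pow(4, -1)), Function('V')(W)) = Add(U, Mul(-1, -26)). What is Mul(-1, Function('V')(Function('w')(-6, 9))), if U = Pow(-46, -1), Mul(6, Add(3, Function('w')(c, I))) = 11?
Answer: Rational(-1195, 46) ≈ -25.978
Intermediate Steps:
Function('w')(c, I) = Rational(-7, 6) (Function('w')(c, I) = Add(-3, Mul(Rational(1, 6), 11)) = Add(-3, Rational(11, 6)) = Rational(-7, 6))
U = Rational(-1, 46) ≈ -0.021739
Function('V')(W) = Rational(1195, 46) (Function('V')(W) = Add(Rational(-1, 46), Mul(-1, -26)) = Add(Rational(-1, 46), 26) = Rational(1195, 46))
Mul(-1, Function('V')(Function('w')(-6, 9))) = Mul(-1, Rational(1195, 46)) = Rational(-1195, 46)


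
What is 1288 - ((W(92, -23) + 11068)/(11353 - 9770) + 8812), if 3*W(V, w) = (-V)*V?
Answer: -35756216/4749 ≈ -7529.2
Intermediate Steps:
W(V, w) = -V²/3 (W(V, w) = ((-V)*V)/3 = (-V²)/3 = -V²/3)
1288 - ((W(92, -23) + 11068)/(11353 - 9770) + 8812) = 1288 - ((-⅓*92² + 11068)/(11353 - 9770) + 8812) = 1288 - ((-⅓*8464 + 11068)/1583 + 8812) = 1288 - ((-8464/3 + 11068)*(1/1583) + 8812) = 1288 - ((24740/3)*(1/1583) + 8812) = 1288 - (24740/4749 + 8812) = 1288 - 1*41872928/4749 = 1288 - 41872928/4749 = -35756216/4749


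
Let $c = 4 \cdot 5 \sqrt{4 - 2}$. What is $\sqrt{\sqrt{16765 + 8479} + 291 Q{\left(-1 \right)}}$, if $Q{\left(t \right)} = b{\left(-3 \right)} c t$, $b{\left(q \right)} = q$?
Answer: $\sqrt{2 \sqrt{6311} + 17460 \sqrt{2}} \approx 157.64$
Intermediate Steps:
$c = 20 \sqrt{2} \approx 28.284$
$Q{\left(t \right)} = - 60 t \sqrt{2}$ ($Q{\left(t \right)} = - 3 \cdot 20 \sqrt{2} t = - 60 \sqrt{2} t = - 60 t \sqrt{2}$)
$\sqrt{\sqrt{16765 + 8479} + 291 Q{\left(-1 \right)}} = \sqrt{\sqrt{16765 + 8479} + 291 \left(\left(-60\right) \left(-1\right) \sqrt{2}\right)} = \sqrt{\sqrt{25244} + 291 \cdot 60 \sqrt{2}} = \sqrt{2 \sqrt{6311} + 17460 \sqrt{2}}$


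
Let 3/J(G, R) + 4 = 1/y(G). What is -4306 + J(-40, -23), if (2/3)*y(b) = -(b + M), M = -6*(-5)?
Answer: -254099/59 ≈ -4306.8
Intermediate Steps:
M = 30
y(b) = -45 - 3*b/2 (y(b) = 3*(-(b + 30))/2 = 3*(-(30 + b))/2 = 3*(-30 - b)/2 = -45 - 3*b/2)
J(G, R) = 3/(-4 + 1/(-45 - 3*G/2))
-4306 + J(-40, -23) = -4306 + 9*(-30 - 1*(-40))/(2*(181 + 6*(-40))) = -4306 + 9*(-30 + 40)/(2*(181 - 240)) = -4306 + (9/2)*10/(-59) = -4306 + (9/2)*(-1/59)*10 = -4306 - 45/59 = -254099/59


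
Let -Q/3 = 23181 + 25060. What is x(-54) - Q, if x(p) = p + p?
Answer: 144615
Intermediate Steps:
x(p) = 2*p
Q = -144723 (Q = -3*(23181 + 25060) = -3*48241 = -144723)
x(-54) - Q = 2*(-54) - 1*(-144723) = -108 + 144723 = 144615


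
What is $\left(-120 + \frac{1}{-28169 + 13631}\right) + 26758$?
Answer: $\frac{387263243}{14538} \approx 26638.0$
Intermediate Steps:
$\left(-120 + \frac{1}{-28169 + 13631}\right) + 26758 = \left(-120 + \frac{1}{-14538}\right) + 26758 = \left(-120 - \frac{1}{14538}\right) + 26758 = - \frac{1744561}{14538} + 26758 = \frac{387263243}{14538}$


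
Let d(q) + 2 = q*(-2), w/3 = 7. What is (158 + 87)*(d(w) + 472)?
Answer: 104860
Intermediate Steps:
w = 21 (w = 3*7 = 21)
d(q) = -2 - 2*q (d(q) = -2 + q*(-2) = -2 - 2*q)
(158 + 87)*(d(w) + 472) = (158 + 87)*((-2 - 2*21) + 472) = 245*((-2 - 42) + 472) = 245*(-44 + 472) = 245*428 = 104860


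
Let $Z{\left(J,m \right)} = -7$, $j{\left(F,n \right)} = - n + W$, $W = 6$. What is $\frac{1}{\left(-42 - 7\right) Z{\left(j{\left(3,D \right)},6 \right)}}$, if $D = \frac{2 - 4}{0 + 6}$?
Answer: $\frac{1}{343} \approx 0.0029155$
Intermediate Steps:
$D = - \frac{1}{3}$ ($D = - \frac{2}{6} = \left(-2\right) \frac{1}{6} = - \frac{1}{3} \approx -0.33333$)
$j{\left(F,n \right)} = 6 - n$ ($j{\left(F,n \right)} = - n + 6 = 6 - n$)
$\frac{1}{\left(-42 - 7\right) Z{\left(j{\left(3,D \right)},6 \right)}} = \frac{1}{\left(-42 - 7\right) \left(-7\right)} = \frac{1}{\left(-49\right) \left(-7\right)} = \frac{1}{343}$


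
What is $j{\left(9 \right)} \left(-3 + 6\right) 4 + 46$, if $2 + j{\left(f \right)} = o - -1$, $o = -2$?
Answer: $10$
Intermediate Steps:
$j{\left(f \right)} = -3$ ($j{\left(f \right)} = -2 - 1 = -3$)
$j{\left(9 \right)} \left(-3 + 6\right) 4 + 46 = - 3 \left(-3 + 6\right) 4 + 46 = - 3 \cdot 3 \cdot 4 + 46 = \left(-3\right) 12 + 46 = -36 + 46 = 10$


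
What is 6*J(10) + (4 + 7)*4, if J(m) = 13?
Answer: 122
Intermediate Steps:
6*J(10) + (4 + 7)*4 = 6*13 + (4 + 7)*4 = 78 + 11*4 = 78 + 44 = 122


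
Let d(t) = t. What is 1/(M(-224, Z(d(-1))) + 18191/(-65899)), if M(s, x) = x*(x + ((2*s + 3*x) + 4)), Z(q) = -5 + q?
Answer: 65899/185026201 ≈ 0.00035616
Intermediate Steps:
M(s, x) = x*(4 + 2*s + 4*x) (M(s, x) = x*(x + (4 + 2*s + 3*x)) = x*(4 + 2*s + 4*x))
1/(M(-224, Z(d(-1))) + 18191/(-65899)) = 1/(2*(-5 - 1)*(2 - 224 + 2*(-5 - 1)) + 18191/(-65899)) = 1/(2*(-6)*(2 - 224 + 2*(-6)) + 18191*(-1/65899)) = 1/(2*(-6)*(2 - 224 - 12) - 18191/65899) = 1/(2*(-6)*(-234) - 18191/65899) = 1/(2808 - 18191/65899) = 1/(185026201/65899) = 65899/185026201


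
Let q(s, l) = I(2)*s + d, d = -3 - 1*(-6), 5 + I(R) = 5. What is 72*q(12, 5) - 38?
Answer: 178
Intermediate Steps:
I(R) = 0 (I(R) = -5 + 5 = 0)
d = 3 (d = -3 + 6 = 3)
q(s, l) = 3 (q(s, l) = 0*s + 3 = 0 + 3 = 3)
72*q(12, 5) - 38 = 72*3 - 38 = 216 - 38 = 178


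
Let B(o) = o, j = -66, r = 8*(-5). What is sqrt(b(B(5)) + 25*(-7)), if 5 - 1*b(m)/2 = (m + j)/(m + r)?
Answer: I*sqrt(206395)/35 ≈ 12.98*I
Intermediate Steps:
r = -40
b(m) = 10 - 2*(-66 + m)/(-40 + m) (b(m) = 10 - 2*(m - 66)/(m - 40) = 10 - 2*(-66 + m)/(-40 + m))
sqrt(b(B(5)) + 25*(-7)) = sqrt(4*(-67 + 2*5)/(-40 + 5) + 25*(-7)) = sqrt(4*(-67 + 10)/(-35) - 175) = sqrt(4*(-1/35)*(-57) - 175) = sqrt(228/35 - 175) = sqrt(-5897/35) = I*sqrt(206395)/35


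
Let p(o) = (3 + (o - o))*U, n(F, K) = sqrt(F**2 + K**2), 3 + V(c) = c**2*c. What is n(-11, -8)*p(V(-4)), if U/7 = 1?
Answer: 21*sqrt(185) ≈ 285.63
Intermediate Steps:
U = 7 (U = 7*1 = 7)
V(c) = -3 + c**3 (V(c) = -3 + c**2*c = -3 + c**3)
p(o) = 21 (p(o) = (3 + (o - o))*7 = (3 + 0)*7 = 3*7 = 21)
n(-11, -8)*p(V(-4)) = sqrt((-11)**2 + (-8)**2)*21 = sqrt(121 + 64)*21 = sqrt(185)*21 = 21*sqrt(185)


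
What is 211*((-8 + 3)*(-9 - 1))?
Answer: 10550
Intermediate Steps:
211*((-8 + 3)*(-9 - 1)) = 211*(-5*(-10)) = 211*50 = 10550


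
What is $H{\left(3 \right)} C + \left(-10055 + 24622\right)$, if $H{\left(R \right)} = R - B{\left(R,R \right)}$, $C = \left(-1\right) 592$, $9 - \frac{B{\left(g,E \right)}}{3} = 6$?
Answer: $18119$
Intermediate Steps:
$B{\left(g,E \right)} = 9$ ($B{\left(g,E \right)} = 27 - 18 = 9$)
$C = -592$
$H{\left(R \right)} = -9 + R$ ($H{\left(R \right)} = R - 9 = -9 + R$)
$H{\left(3 \right)} C + \left(-10055 + 24622\right) = \left(-9 + 3\right) \left(-592\right) + \left(-10055 + 24622\right) = \left(-6\right) \left(-592\right) + 14567 = 3552 + 14567 = 18119$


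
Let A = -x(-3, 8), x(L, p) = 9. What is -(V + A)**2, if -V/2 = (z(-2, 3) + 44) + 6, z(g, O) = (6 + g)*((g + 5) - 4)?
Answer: -10201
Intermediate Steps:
z(g, O) = (1 + g)*(6 + g) (z(g, O) = (6 + g)*((5 + g) - 4) = (6 + g)*(1 + g) = (1 + g)*(6 + g))
V = -92 (V = -2*(((6 + (-2)**2 + 7*(-2)) + 44) + 6) = -2*(((6 + 4 - 14) + 44) + 6) = -2*((-4 + 44) + 6) = -2*(40 + 6) = -2*46 = -92)
A = -9 (A = -1*9 = -9)
-(V + A)**2 = -(-92 - 9)**2 = -1*(-101)**2 = -1*10201 = -10201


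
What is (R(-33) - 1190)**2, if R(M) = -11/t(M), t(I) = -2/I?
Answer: 7524049/4 ≈ 1.8810e+6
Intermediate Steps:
R(M) = 11*M/2 (R(M) = -11*(-M/2) = -(-11)*M/2 = 11*M/2)
(R(-33) - 1190)**2 = ((11/2)*(-33) - 1190)**2 = (-363/2 - 1190)**2 = (-2743/2)**2 = 7524049/4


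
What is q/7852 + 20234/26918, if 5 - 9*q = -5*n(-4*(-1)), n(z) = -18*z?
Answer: 710170211/951120612 ≈ 0.74667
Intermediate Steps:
q = -355/9 (q = 5/9 - (-5)*(-(-72)*(-1))/9 = 5/9 - (-5)*(-18*4)/9 = 5/9 - (-5)*(-72)/9 = 5/9 - ⅑*360 = 5/9 - 40 = -355/9 ≈ -39.444)
q/7852 + 20234/26918 = -355/9/7852 + 20234/26918 = -355/9*1/7852 + 20234*(1/26918) = -355/70668 + 10117/13459 = 710170211/951120612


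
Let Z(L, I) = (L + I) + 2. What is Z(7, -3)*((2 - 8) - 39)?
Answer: -270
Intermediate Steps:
Z(L, I) = 2 + I + L (Z(L, I) = (I + L) + 2 = 2 + I + L)
Z(7, -3)*((2 - 8) - 39) = (2 - 3 + 7)*((2 - 8) - 39) = 6*(-6 - 39) = 6*(-45) = -270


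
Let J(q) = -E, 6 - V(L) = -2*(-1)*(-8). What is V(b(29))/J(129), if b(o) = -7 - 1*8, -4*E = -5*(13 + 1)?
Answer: -44/35 ≈ -1.2571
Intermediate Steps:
E = 35/2 (E = -(-5)*(13 + 1)/4 = -(-5)*14/4 = -¼*(-70) = 35/2 ≈ 17.500)
b(o) = -15 (b(o) = -7 - 8 = -15)
V(L) = 22 (V(L) = 6 - (-2*(-1))*(-8) = 6 - 2*(-8) = 6 - 1*(-16) = 6 + 16 = 22)
J(q) = -35/2 (J(q) = -1*35/2 = -35/2)
V(b(29))/J(129) = 22/(-35/2) = 22*(-2/35) = -44/35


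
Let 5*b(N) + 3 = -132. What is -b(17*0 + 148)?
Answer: 27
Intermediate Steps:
b(N) = -27 (b(N) = -⅗ + (⅕)*(-132) = -⅗ - 132/5 = -27)
-b(17*0 + 148) = -1*(-27) = 27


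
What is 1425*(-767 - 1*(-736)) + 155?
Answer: -44020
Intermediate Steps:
1425*(-767 - 1*(-736)) + 155 = 1425*(-767 + 736) + 155 = 1425*(-31) + 155 = -44175 + 155 = -44020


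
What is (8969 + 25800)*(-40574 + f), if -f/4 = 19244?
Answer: -4087095950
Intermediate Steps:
f = -76976 (f = -4*19244 = -76976)
(8969 + 25800)*(-40574 + f) = (8969 + 25800)*(-40574 - 76976) = 34769*(-117550) = -4087095950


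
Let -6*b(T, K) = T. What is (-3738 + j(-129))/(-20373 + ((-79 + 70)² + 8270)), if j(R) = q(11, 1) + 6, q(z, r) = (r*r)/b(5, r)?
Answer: 9333/30055 ≈ 0.31053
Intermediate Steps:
b(T, K) = -T/6
q(z, r) = -6*r²/5 (q(z, r) = (r*r)/((-⅙*5)) = r²/(-⅚) = r²*(-6/5) = -6*r²/5)
j(R) = 24/5 (j(R) = -6/5*1² + 6 = -6/5*1 + 6 = -6/5 + 6 = 24/5)
(-3738 + j(-129))/(-20373 + ((-79 + 70)² + 8270)) = (-3738 + 24/5)/(-20373 + ((-79 + 70)² + 8270)) = -18666/(5*(-20373 + ((-9)² + 8270))) = -18666/(5*(-20373 + (81 + 8270))) = -18666/(5*(-20373 + 8351)) = -18666/5/(-12022) = -18666/5*(-1/12022) = 9333/30055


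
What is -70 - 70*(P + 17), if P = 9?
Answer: -1890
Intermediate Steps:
-70 - 70*(P + 17) = -70 - 70*(9 + 17) = -70 - 70*26 = -70 - 1820 = -1890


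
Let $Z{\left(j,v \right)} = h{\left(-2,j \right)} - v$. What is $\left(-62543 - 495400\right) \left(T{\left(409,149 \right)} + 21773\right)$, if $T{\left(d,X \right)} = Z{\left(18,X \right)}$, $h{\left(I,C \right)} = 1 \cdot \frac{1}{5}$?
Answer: $- \frac{60325355103}{5} \approx -1.2065 \cdot 10^{10}$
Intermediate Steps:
$h{\left(I,C \right)} = \frac{1}{5}$ ($h{\left(I,C \right)} = 1 \cdot \frac{1}{5} = \frac{1}{5}$)
$Z{\left(j,v \right)} = \frac{1}{5} - v$
$T{\left(d,X \right)} = \frac{1}{5} - X$
$\left(-62543 - 495400\right) \left(T{\left(409,149 \right)} + 21773\right) = \left(-62543 - 495400\right) \left(\left(\frac{1}{5} - 149\right) + 21773\right) = - 557943 \left(\left(\frac{1}{5} - 149\right) + 21773\right) = - 557943 \left(- \frac{744}{5} + 21773\right) = \left(-557943\right) \frac{108121}{5} = - \frac{60325355103}{5}$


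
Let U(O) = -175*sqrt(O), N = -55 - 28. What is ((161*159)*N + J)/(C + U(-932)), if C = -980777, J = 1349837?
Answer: 108569211680/137421723747 - 38744000*I*sqrt(233)/137421723747 ≈ 0.79004 - 0.0043036*I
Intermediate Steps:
N = -83
((161*159)*N + J)/(C + U(-932)) = ((161*159)*(-83) + 1349837)/(-980777 - 350*I*sqrt(233)) = (25599*(-83) + 1349837)/(-980777 - 350*I*sqrt(233)) = (-2124717 + 1349837)/(-980777 - 350*I*sqrt(233)) = -774880/(-980777 - 350*I*sqrt(233))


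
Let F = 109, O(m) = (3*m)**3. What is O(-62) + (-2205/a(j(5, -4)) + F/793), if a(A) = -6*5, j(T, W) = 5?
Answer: -10205564827/1586 ≈ -6.4348e+6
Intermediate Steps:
O(m) = 27*m**3
a(A) = -30
O(-62) + (-2205/a(j(5, -4)) + F/793) = 27*(-62)**3 + (-2205/(-30) + 109/793) = 27*(-238328) + (-2205*(-1/30) + 109*(1/793)) = -6434856 + (147/2 + 109/793) = -6434856 + 116789/1586 = -10205564827/1586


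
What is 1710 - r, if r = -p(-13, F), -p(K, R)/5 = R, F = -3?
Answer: 1725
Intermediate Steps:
p(K, R) = -5*R
r = -15 (r = -(-5)*(-3) = -1*15 = -15)
1710 - r = 1710 - 1*(-15) = 1710 + 15 = 1725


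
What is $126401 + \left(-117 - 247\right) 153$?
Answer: $70709$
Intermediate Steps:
$126401 + \left(-117 - 247\right) 153 = 126401 - 55692 = 70709$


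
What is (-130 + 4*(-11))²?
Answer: 30276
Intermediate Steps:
(-130 + 4*(-11))² = (-130 - 44)² = (-174)² = 30276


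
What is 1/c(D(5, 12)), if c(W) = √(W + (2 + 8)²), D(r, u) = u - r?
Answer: √107/107 ≈ 0.096674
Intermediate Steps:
c(W) = √(100 + W) (c(W) = √(W + 10²) = √(W + 100) = √(100 + W))
1/c(D(5, 12)) = 1/(√(100 + (12 - 1*5))) = 1/(√(100 + (12 - 5))) = 1/(√(100 + 7)) = 1/(√107) = √107/107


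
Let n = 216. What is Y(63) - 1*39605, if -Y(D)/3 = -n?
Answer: -38957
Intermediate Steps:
Y(D) = 648 (Y(D) = -(-3)*216 = -3*(-216) = 648)
Y(63) - 1*39605 = 648 - 1*39605 = 648 - 39605 = -38957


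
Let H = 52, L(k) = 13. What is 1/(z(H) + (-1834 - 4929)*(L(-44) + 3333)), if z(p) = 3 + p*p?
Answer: -1/22626291 ≈ -4.4196e-8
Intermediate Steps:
z(p) = 3 + p²
1/(z(H) + (-1834 - 4929)*(L(-44) + 3333)) = 1/((3 + 52²) + (-1834 - 4929)*(13 + 3333)) = 1/((3 + 2704) - 6763*3346) = 1/(2707 - 22628998) = 1/(-22626291) = -1/22626291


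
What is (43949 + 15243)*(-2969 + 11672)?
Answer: 515147976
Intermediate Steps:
(43949 + 15243)*(-2969 + 11672) = 59192*8703 = 515147976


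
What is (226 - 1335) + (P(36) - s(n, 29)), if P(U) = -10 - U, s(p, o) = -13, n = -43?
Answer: -1142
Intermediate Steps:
(226 - 1335) + (P(36) - s(n, 29)) = (226 - 1335) + ((-10 - 1*36) - 1*(-13)) = -1109 + ((-10 - 36) + 13) = -1109 + (-46 + 13) = -1109 - 33 = -1142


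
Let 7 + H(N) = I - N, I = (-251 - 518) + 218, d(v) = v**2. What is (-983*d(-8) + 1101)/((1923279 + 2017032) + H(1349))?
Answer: -61811/3938404 ≈ -0.015694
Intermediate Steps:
I = -551 (I = -769 + 218 = -551)
H(N) = -558 - N (H(N) = -7 + (-551 - N) = -558 - N)
(-983*d(-8) + 1101)/((1923279 + 2017032) + H(1349)) = (-983*(-8)**2 + 1101)/((1923279 + 2017032) + (-558 - 1*1349)) = (-983*64 + 1101)/(3940311 + (-558 - 1349)) = (-62912 + 1101)/(3940311 - 1907) = -61811/3938404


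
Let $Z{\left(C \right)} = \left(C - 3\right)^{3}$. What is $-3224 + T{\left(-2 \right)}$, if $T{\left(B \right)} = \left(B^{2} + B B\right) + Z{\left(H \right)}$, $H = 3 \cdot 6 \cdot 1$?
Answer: $159$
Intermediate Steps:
$H = 18$ ($H = 18 \cdot 1 = 18$)
$Z{\left(C \right)} = \left(-3 + C\right)^{3}$
$T{\left(B \right)} = 3375 + 2 B^{2}$ ($T{\left(B \right)} = \left(B^{2} + B B\right) + \left(-3 + 18\right)^{3} = \left(B^{2} + B^{2}\right) + 15^{3} = 2 B^{2} + 3375 = 3375 + 2 B^{2}$)
$-3224 + T{\left(-2 \right)} = -3224 + \left(3375 + 2 \left(-2\right)^{2}\right) = -3224 + \left(3375 + 2 \cdot 4\right) = -3224 + \left(3375 + 8\right) = -3224 + 3383 = 159$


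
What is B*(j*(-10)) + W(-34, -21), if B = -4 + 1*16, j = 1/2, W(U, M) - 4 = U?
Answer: -90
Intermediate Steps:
W(U, M) = 4 + U
j = ½ ≈ 0.50000
B = 12 (B = -4 + 16 = 12)
B*(j*(-10)) + W(-34, -21) = 12*((½)*(-10)) + (4 - 34) = 12*(-5) - 30 = -60 - 30 = -90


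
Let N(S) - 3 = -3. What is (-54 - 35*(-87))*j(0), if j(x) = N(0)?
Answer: 0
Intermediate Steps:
N(S) = 0 (N(S) = 3 - 3 = 0)
j(x) = 0
(-54 - 35*(-87))*j(0) = (-54 - 35*(-87))*0 = (-54 + 3045)*0 = 2991*0 = 0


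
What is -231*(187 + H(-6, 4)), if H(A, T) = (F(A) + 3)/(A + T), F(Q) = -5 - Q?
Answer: -42735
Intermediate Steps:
H(A, T) = (-2 - A)/(A + T) (H(A, T) = ((-5 - A) + 3)/(A + T) = (-2 - A)/(A + T))
-231*(187 + H(-6, 4)) = -231*(187 + (-2 - 1*(-6))/(-6 + 4)) = -231*(187 + (-2 + 6)/(-2)) = -231*(187 - ½*4) = -231*(187 - 2) = -231*185 = -42735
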